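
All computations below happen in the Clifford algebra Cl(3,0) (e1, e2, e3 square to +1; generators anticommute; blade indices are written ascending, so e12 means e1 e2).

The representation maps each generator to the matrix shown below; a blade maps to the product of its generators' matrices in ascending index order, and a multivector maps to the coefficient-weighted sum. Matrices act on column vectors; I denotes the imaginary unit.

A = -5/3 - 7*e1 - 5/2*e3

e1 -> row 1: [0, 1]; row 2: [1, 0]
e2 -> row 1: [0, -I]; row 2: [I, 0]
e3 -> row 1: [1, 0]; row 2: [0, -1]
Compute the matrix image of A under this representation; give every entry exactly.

M = (-5/3)*1 + (-7)*rho(e1) + (-5/2)*rho(e3), summed entrywise (1 is the identity matrix):
Answer: row 1: [-25/6, -7]; row 2: [-7, 5/6]


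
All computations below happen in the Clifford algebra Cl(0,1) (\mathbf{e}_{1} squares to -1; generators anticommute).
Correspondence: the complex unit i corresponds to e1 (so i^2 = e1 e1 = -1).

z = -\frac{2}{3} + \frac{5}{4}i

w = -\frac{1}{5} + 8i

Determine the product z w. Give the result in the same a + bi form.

In blades: z = -\frac{2}{3} + \frac{5}{4} e_{1}, w = -\frac{1}{5} + 8 e_{1}.
Distribute z over w term by term (generator squares from the signature, products reordered to ascending indices): (-\frac{2}{3})*w = \frac{2}{15} - \frac{16}{3} e_{1}; (\frac{5}{4} e_{1})*w = -10 - \frac{1}{4} e_{1}.
Sum: -\frac{148}{15} - \frac{67}{12} e_{1}; translating back through the correspondence:
Answer: -\frac{148}{15} - \frac{67}{12}i


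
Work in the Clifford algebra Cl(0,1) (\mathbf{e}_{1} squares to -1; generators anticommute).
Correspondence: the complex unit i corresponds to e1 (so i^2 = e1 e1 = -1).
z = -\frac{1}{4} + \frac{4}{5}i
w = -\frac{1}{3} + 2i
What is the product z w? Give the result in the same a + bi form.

In blades: z = -\frac{1}{4} + \frac{4}{5} e_{1}, w = -\frac{1}{3} + 2 e_{1}.
Distribute z over w term by term (generator squares from the signature, products reordered to ascending indices): (-\frac{1}{4})*w = \frac{1}{12} - \frac{1}{2} e_{1}; (\frac{4}{5} e_{1})*w = -\frac{8}{5} - \frac{4}{15} e_{1}.
Sum: -\frac{91}{60} - \frac{23}{30} e_{1}; translating back through the correspondence:
Answer: -\frac{91}{60} - \frac{23}{30}i


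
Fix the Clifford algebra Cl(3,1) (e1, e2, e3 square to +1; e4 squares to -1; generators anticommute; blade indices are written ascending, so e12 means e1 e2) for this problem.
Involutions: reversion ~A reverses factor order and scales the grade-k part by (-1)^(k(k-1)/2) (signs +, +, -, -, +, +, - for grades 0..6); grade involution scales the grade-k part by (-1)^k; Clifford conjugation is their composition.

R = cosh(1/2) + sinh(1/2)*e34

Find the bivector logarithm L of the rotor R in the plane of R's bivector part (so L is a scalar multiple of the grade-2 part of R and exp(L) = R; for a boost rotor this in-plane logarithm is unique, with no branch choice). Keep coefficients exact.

The scalar part of R is cosh(1/2), so cosh pins the rapidity up to sign — the sign comes from the bivector part; dividing that part by sinh of the rapidity yields the plane, and the in-plane L = rapidity * plane is unique because the two sign choices cancel.
Concretely: cosh(rapidity) = cosh(1/2) gives rapidity = ±1/2, and since rapidity/sinh(rapidity) is even the sign is immaterial: L = (rapidity/sinh(rapidity)) * <R>_2 = (1/(2*sinh(1/2))) * <R>_2.
Answer: 1/2*e34


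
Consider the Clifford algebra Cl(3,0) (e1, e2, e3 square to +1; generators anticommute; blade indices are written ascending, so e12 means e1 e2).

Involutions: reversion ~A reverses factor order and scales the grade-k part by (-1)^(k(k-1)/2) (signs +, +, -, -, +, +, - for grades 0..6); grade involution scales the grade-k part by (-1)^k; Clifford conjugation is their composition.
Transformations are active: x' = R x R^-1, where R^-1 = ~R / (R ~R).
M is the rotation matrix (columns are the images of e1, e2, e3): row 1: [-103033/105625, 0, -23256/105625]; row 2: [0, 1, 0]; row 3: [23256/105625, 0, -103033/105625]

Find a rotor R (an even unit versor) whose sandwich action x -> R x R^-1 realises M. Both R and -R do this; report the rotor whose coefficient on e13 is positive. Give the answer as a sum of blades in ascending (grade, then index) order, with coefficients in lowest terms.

Method: write R = a + b12*e12 + b13*e13 + b23*e23 with a^2 + b12^2 + b13^2 + b23^2 = 1 (so R^-1 = ~R). Expanding the columns R e_j ~R gives tr M = 4a^2 - 1 and, from the antisymmetric part, M21 - M12 = -4a*b12, M13 - M31 = 4a*b13, M32 - M23 = -4a*b23.
Here tr M = -100441/105625, so a^2 = (1 + tr M)/4 = 1296/105625 and a = ±36/325. Taking a = 36/325: M21 - M12 = 0, M13 - M31 = -46512/105625, M32 - M23 = 0, giving b12 = 0, b13 = -323/325, b23 = 0, i.e. R = 36/325 - 323/325*e13.
Its e13 coefficient is negative, so report the other preimage -R.
Answer: -36/325 + 323/325*e13. Recall the cover is two-to-one: with M of trace -100441/105625, both preimages act alike, and the stated e13 sign chooses the sheet.


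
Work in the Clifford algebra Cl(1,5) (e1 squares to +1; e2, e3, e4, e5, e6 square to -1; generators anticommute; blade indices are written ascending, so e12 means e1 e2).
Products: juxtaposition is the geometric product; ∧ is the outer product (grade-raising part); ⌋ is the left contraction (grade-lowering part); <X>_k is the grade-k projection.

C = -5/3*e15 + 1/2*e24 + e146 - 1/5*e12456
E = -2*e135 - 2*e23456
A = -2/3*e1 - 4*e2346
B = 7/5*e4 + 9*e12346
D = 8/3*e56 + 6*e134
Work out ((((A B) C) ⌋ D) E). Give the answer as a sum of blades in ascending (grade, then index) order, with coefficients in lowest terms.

step 1: -36*e1 - 14/15*e14 - 28/5*e236 - 6*e2346
step 2: 60*e5 - 14/15*e6 - 7/15*e12 - 3*e36 - 14/9*e45 - 36*e46 + 6*e123 - 18*e124 + 6/5*e135 - 14/75*e256 - 14/5*e346 + 28/5*e1234 - 28/25*e1345 + 36/5*e2456 + 28/3*e12356 - 10*e123456
step 3: -112/45*e5 - 160*e6
step 4: -224/45*e13 - 320*e1356 - 320*e2345 + 224/45*e2346
Answer: -224/45*e13 - 320*e1356 - 320*e2345 + 224/45*e2346


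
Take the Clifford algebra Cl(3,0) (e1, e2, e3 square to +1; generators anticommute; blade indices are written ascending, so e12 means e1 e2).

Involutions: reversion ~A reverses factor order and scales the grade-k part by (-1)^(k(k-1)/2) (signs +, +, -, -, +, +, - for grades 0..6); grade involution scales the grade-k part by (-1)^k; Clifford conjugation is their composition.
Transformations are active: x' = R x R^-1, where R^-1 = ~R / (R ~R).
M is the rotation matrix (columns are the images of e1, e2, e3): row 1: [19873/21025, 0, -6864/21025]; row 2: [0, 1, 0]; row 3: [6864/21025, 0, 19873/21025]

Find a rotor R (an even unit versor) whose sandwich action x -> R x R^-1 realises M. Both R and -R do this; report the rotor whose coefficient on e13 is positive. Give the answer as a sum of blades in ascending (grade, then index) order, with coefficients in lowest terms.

Method: write R = a + b12*e12 + b13*e13 + b23*e23 with a^2 + b12^2 + b13^2 + b23^2 = 1 (so R^-1 = ~R). Expanding the columns R e_j ~R gives tr M = 4a^2 - 1 and, from the antisymmetric part, M21 - M12 = -4a*b12, M13 - M31 = 4a*b13, M32 - M23 = -4a*b23.
Here tr M = 60771/21025, so a^2 = (1 + tr M)/4 = 20449/21025 and a = ±143/145. Taking a = 143/145: M21 - M12 = 0, M13 - M31 = -13728/21025, M32 - M23 = 0, giving b12 = 0, b13 = -24/145, b23 = 0, i.e. R = 143/145 - 24/145*e13.
Its e13 coefficient is negative, so report the other preimage -R.
Answer: -143/145 + 24/145*e13. Note: both R and -R realise this M (trace 60771/21025); the covering map identifies them, and the e13-coefficient sign is the tie-breaker.


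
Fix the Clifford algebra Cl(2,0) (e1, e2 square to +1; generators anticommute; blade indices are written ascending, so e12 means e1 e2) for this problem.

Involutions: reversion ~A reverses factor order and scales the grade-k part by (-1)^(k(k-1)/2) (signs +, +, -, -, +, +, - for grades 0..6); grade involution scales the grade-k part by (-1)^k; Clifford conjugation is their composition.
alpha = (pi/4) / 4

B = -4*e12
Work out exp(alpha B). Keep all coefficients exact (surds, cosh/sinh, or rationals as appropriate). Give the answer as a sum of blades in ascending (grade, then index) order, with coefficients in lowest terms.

B^2 = (-4)^2*(e12)^2 = 16*(-1) = -16 (a basis 2-blade squares to minus the product of its generators' squares).
B^2 = -16 — a negative square means the series sums to a rotation: l = 4, alpha*l = pi/4, so exp(alpha B) = cos(pi/4) + (sin(pi/4)/4)*B = sqrt(2)/2 + (sqrt(2)/8)*B.
Answer: sqrt(2)/2 - sqrt(2)/2*e12


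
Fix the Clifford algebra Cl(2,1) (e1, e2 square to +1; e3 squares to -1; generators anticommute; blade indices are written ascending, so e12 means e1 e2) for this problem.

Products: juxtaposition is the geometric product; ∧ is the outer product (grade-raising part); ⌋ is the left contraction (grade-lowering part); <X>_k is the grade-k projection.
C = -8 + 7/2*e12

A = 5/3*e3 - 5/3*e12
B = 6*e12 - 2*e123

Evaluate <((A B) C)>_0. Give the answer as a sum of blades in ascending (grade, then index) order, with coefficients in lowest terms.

step 1: 10 - 10/3*e3 + 10/3*e12 + 10*e123
step 2: -275/3 - 25/3*e3 + 25/3*e12 - 275/3*e123
step 3: -275/3
Answer: -275/3


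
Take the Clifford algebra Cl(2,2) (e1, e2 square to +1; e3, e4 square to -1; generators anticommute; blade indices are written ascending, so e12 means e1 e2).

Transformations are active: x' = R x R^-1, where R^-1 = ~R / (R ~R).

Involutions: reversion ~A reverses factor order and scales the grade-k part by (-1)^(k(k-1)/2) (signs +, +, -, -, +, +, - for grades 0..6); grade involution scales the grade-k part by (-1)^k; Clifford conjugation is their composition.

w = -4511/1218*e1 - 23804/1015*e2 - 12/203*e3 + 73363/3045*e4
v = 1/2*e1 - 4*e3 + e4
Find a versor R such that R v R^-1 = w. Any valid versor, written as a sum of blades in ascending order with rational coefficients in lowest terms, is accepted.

Key observation: q(v) = q(w) = -67/4 (sandwiches preserve the norm), so R = v + w = -1951/609*e1 - 23804/1015*e2 - 824/203*e3 + 76408/3045*e4 works whenever it is invertible — the component of v along it is kept and (v - w)/2 reverses, sending v to w.
Answer: -1951/609*e1 - 23804/1015*e2 - 824/203*e3 + 76408/3045*e4


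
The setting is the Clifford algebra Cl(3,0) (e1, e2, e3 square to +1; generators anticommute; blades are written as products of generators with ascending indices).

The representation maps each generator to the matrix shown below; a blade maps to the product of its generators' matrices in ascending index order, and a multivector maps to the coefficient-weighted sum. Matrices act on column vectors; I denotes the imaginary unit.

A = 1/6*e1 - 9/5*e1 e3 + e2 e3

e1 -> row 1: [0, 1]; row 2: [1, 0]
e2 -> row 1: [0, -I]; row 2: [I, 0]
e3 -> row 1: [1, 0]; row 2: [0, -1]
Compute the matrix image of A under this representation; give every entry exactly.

Bivector images (products of the table entries): rho(e1 e3) = rho(e1)rho(e3) = row 1: [0, -1]; row 2: [1, 0]; rho(e2 e3) = rho(e2)rho(e3) = row 1: [0, I]; row 2: [I, 0].
M = (1/6)*rho(e1) + (-9/5)*rho(e1 e3) + (1)*rho(e2 e3), summed entrywise:
Answer: row 1: [0, 59/30 + I]; row 2: [-49/30 + I, 0]


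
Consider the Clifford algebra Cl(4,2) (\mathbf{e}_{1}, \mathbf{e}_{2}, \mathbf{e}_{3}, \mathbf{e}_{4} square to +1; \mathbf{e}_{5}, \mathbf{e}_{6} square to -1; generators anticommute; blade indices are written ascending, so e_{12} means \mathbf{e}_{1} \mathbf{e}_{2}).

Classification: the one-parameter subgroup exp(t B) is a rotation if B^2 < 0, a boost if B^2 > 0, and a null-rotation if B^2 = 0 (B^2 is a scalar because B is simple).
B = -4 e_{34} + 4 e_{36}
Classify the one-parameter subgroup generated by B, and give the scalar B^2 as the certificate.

B^2 term by term: the squares give (-4)^2*(e_{34})^2 + (4)^2*(e_{36})^2 = 16*(-1) + 16*(+1) = 0 (each basis 2-blade squares to minus the product of its generators' squares); cross terms between blades sharing an index anticommute and cancel. So B^2 = 0.
Answer: null-rotation, certificate B^2 = 0. Note: conjugating B changes its blade decomposition but never the scalar B^2 = 0, whose sign settles the classification.


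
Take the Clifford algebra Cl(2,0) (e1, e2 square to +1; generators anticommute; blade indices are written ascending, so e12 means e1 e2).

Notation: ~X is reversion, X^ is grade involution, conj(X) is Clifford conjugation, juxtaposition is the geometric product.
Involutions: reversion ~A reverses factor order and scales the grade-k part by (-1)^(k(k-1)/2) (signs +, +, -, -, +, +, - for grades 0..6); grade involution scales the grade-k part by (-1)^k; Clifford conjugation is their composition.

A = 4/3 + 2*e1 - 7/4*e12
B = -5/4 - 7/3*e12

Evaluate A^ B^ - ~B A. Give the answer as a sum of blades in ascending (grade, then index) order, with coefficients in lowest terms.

first term: -23/4 + 5/2*e1 + 14/3*e2 - 133/144*e12
second term: 29/12 - 5/2*e1 - 14/3*e2 + 763/144*e12
Answer: -49/6 + 5*e1 + 28/3*e2 - 56/9*e12


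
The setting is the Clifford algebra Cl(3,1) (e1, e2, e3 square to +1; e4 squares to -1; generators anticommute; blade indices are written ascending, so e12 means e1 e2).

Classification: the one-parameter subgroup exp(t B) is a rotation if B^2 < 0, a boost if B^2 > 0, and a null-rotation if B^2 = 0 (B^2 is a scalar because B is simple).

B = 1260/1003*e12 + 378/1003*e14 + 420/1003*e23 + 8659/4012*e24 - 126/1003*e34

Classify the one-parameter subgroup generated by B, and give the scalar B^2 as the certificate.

B^2 term by term: the squares give (1260/1003)^2*(e12)^2 + (378/1003)^2*(e14)^2 + (420/1003)^2*(e23)^2 + (8659/4012)^2*(e24)^2 + (-126/1003)^2*(e34)^2 = 1587600/1006009*(-1) + 142884/1006009*(+1) + 176400/1006009*(-1) + 74978281/16096144*(+1) + 15876/1006009*(+1) = 49/16 (each basis 2-blade squares to minus the product of its generators' squares); cross terms between blades sharing an index anticommute and cancel; the commuting (index-disjoint) pairs give grade-4 terms 2*c*c'*(blade product), which cancel blade by blade — e1234: -317520/1006009 + 317520/1006009 = 0 — confirming B is simple. So B^2 = 49/16.
Answer: boost, certificate B^2 = 49/16. The invariant at work: B^2 = 49/16 is unchanged by conjugation, hence its sign classifies the subgroup whatever basis B is written in.


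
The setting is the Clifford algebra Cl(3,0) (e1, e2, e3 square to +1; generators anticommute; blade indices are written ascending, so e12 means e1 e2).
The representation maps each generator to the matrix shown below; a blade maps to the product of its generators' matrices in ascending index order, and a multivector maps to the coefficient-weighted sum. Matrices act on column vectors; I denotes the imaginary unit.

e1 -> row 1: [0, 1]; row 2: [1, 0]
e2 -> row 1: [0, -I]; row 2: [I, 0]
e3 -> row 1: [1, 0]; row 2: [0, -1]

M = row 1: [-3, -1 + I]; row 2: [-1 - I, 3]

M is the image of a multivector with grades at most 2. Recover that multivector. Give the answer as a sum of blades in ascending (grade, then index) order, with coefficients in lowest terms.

Method: 1, rho(e1), rho(e2), rho(e3) form a trace-orthogonal basis of the 2x2 complex matrices (tr(X Y) = 2 if X = Y, else 0), so M = m0*1 + m1*rho(e1) + m2*rho(e2) + m3*rho(e3) with m0 = tr(M)/2 = 0, m1 = tr(M rho(e1))/2 = -1, m2 = tr(M rho(e2))/2 = -1, m3 = tr(M rho(e3))/2 = -3.
Multiplying table entries, the bivector images are rho(e12) = I*rho(e3), rho(e13) = -I*rho(e2), rho(e23) = I*rho(e1); with real blade coefficients the real parts of m0..m3 are the coefficients of 1, e1, e2, e3 and the imaginary parts give the bivectors (e23: Im m1, e13: -Im m2, e12: Im m3).
Answer: -e1 - e2 - 3*e3


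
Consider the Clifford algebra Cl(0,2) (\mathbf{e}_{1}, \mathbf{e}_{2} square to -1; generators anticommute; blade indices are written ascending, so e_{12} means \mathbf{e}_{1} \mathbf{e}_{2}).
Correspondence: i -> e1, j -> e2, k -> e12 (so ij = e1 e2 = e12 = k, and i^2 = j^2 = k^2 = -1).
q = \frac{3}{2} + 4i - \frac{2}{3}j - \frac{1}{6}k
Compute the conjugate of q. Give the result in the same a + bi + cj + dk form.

In blades: q = \frac{3}{2} + 4 e_{1} - \frac{2}{3} e_{2} - \frac{1}{6} e_{12}.
Conjugation here is Clifford conjugation: the scalar is fixed and the grade-1 and grade-2 blades all flip sign, giving \frac{3}{2} - 4 e_{1} + \frac{2}{3} e_{2} + \frac{1}{6} e_{12}; translating back:
Answer: \frac{3}{2} - 4i + \frac{2}{3}j + \frac{1}{6}k


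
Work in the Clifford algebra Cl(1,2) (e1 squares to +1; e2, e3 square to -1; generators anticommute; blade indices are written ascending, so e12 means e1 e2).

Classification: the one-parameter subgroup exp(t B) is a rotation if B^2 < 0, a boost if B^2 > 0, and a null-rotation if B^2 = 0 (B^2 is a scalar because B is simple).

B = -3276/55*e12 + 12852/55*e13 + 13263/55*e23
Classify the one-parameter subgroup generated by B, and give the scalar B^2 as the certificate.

B^2 term by term: the squares give (-3276/55)^2*(e12)^2 + (12852/55)^2*(e13)^2 + (13263/55)^2*(e23)^2 = 10732176/3025*(+1) + 165173904/3025*(+1) + 175907169/3025*(-1) = -9/25 (each basis 2-blade squares to minus the product of its generators' squares); cross terms between blades sharing an index anticommute and cancel. So B^2 = -9/25.
Answer: rotation, certificate B^2 = -9/25. B^2 = -9/25 is basis-independent, so its sign is the whole story.


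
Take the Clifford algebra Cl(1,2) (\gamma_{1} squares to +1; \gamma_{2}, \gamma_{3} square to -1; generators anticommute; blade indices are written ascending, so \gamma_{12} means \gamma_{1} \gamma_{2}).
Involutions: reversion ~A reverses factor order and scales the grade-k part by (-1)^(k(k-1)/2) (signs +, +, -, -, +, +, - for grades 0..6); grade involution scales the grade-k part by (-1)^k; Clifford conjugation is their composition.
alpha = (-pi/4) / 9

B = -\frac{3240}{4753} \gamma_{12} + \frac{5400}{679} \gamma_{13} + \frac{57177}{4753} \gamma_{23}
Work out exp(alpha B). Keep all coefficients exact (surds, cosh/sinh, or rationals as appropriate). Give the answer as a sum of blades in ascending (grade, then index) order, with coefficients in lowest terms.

B^2 term by term: the squares give (-\frac{3240}{4753})^2*(\gamma_{12})^2 + (\frac{5400}{679})^2*(\gamma_{13})^2 + (\frac{57177}{4753})^2*(\gamma_{23})^2 = \frac{10497600}{22591009}*(+1) + \frac{29160000}{461041}*(+1) + \frac{3269209329}{22591009}*(-1) = -81 (each basis 2-blade squares to minus the product of its generators' squares); cross terms between blades sharing an index anticommute and cancel. So B^2 = -81.
B^2 = -81 — circular case — the even/odd split gives cos and sin: l = 9, alpha*l = - \frac{\pi}{4}, so exp(alpha B) = cos(- \frac{\pi}{4}) + (sin(- \frac{\pi}{4})/9)*B = \frac{\sqrt{2}}{2} + (- \frac{\sqrt{2}}{18})*B.
Answer: \frac{\sqrt{2}}{2} + \frac{180 \sqrt{2}}{4753} \gamma_{12} - \frac{300 \sqrt{2}}{679} \gamma_{13} - \frac{6353 \sqrt{2}}{9506} \gamma_{23}


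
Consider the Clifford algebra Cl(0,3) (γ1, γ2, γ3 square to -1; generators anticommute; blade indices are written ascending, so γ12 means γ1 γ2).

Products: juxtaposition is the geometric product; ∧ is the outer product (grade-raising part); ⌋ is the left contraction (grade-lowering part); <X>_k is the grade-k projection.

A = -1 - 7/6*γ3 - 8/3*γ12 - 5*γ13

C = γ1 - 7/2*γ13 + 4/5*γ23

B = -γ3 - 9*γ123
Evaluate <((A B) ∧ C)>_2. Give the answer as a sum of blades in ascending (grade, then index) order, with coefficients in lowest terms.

step 1: -7/6 - 5*γ1 + 45*γ2 - 23*γ3 - 21/2*γ12 + 35/3*γ123
step 2: -7/6*γ1 - 45*γ12 + 325/12*γ13 - 14/15*γ23 + 307/2*γ123
step 3: -45*γ12 + 325/12*γ13 - 14/15*γ23
Answer: -45*γ12 + 325/12*γ13 - 14/15*γ23


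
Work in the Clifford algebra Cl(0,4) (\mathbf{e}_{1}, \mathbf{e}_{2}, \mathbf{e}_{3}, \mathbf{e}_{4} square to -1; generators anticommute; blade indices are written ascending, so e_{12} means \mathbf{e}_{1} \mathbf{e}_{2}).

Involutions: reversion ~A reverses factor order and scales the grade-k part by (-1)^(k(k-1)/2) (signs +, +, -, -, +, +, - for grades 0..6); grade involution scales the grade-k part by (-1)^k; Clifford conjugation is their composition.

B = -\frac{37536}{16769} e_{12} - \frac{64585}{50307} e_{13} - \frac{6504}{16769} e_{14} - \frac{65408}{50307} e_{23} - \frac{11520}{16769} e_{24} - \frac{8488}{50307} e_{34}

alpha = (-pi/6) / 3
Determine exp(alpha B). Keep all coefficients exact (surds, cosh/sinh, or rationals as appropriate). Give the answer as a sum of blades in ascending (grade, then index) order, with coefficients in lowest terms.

B^2 term by term: the squares give (-\frac{37536}{16769})^2*(e_{12})^2 + (-\frac{64585}{50307})^2*(e_{13})^2 + (-\frac{6504}{16769})^2*(e_{14})^2 + (-\frac{65408}{50307})^2*(e_{23})^2 + (-\frac{11520}{16769})^2*(e_{24})^2 + (-\frac{8488}{50307})^2*(e_{34})^2 = \frac{1408951296}{281199361}*(-1) + \frac{4171222225}{2530794249}*(-1) + \frac{42302016}{281199361}*(-1) + \frac{4278206464}{2530794249}*(-1) + \frac{132710400}{281199361}*(-1) + \frac{72046144}{2530794249}*(-1) = -9 (each basis 2-blade squares to minus the product of its generators' squares); cross terms between blades sharing an index anticommute and cancel; the commuting (index-disjoint) pairs give grade-4 terms 2*c*c'*(blade product), which cancel blade by blade — e_{1234}: \frac{212403712}{281199361} - \frac{496012800}{281199361} + \frac{283609088}{281199361} = 0 — confirming B is simple. So B^2 = -9.
B^2 = -9 — since the square is negative, the closed form is circular: l = 3, alpha*l = - \frac{\pi}{6}, so exp(alpha B) = cos(- \frac{\pi}{6}) + (sin(- \frac{\pi}{6})/3)*B = \frac{\sqrt{3}}{2} + (- \frac{1}{6})*B.
Answer: \frac{\sqrt{3}}{2} + \frac{6256}{16769} e_{12} + \frac{64585}{301842} e_{13} + \frac{1084}{16769} e_{14} + \frac{32704}{150921} e_{23} + \frac{1920}{16769} e_{24} + \frac{4244}{150921} e_{34}


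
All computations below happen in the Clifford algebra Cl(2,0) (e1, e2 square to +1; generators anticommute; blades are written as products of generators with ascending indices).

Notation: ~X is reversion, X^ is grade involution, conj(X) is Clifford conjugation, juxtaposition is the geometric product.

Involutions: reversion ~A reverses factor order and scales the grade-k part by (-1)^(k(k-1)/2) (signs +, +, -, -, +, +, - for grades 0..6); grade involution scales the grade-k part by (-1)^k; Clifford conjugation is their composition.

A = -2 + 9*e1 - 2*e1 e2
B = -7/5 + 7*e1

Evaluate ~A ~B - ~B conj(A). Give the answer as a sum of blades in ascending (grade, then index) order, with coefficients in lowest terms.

first term: 329/5 - 133/5*e1 - 14*e2 - 14/5*e1 e2
second term: -301/5 - 7/5*e1 + 14*e2 - 14/5*e1 e2
Answer: 126 - 126/5*e1 - 28*e2


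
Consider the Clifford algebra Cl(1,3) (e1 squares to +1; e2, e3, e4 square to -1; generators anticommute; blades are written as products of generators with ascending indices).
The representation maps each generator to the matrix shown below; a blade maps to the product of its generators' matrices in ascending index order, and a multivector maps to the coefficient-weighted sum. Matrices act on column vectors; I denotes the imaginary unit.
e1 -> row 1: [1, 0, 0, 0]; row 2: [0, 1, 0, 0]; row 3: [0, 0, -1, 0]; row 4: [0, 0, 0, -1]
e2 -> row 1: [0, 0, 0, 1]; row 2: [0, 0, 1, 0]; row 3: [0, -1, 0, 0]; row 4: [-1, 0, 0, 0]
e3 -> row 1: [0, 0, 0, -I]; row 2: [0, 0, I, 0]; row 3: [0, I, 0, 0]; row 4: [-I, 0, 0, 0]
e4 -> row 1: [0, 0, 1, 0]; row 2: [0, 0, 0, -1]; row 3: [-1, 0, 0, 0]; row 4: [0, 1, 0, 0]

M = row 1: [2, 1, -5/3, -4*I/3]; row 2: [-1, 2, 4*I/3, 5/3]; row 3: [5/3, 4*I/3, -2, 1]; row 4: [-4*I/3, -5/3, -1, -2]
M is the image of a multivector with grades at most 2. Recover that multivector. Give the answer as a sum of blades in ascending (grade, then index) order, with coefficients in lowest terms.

Method: the blade images are trace-orthogonal — tr(rho(e_A) rho(e_B)^-1) = 4 if A = B and 0 otherwise — and rho(e_A)^-1 = (e_A)^2 * rho(e_A) with (e_A)^2 = +1 or -1, so the coefficient of e_A in the preimage is (e_A)^2 * tr(M rho(e_A))/4.
Nonzero projections over blades of grade <= 2: e1: (e1)^2 = +1, tr(M rho(e1)) = 8, coefficient 2; e3: (e3)^2 = -1, tr(M rho(e3)) = -16/3, coefficient 4/3; e4: (e4)^2 = -1, tr(M rho(e4)) = 20/3, coefficient -5/3; e2 e4: (e2 e4)^2 = -1, tr(M rho(e2 e4)) = -4, coefficient 1. Every other blade of grade <= 2 projects to 0.
Answer: 2*e1 + 4/3*e3 - 5/3*e4 + e2 e4


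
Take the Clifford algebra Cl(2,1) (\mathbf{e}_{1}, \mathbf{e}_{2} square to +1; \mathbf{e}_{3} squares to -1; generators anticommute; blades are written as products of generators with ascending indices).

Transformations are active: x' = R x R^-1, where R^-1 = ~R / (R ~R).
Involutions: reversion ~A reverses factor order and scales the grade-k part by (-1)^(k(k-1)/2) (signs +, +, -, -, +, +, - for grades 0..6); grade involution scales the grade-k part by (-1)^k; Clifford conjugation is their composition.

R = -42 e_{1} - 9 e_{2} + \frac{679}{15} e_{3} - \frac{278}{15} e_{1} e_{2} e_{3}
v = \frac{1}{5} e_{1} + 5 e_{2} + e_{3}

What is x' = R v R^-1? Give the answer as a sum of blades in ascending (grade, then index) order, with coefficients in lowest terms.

~R = -42 e_{1} - 9 e_{2} + \frac{679}{15} e_{3} + \frac{278}{15} e_{1} e_{2} e_{3}, and R ~R = -\frac{4928}{9}, so R^-1 = ~R / (-\frac{4928}{9}).
R v = -\frac{296}{3} - \frac{569}{3} e_{1} e_{2} + \frac{3121}{75} e_{1} e_{3} - \frac{5976}{25} e_{2} e_{3}
Answer: \frac{8137}{9625} e_{1} - \frac{10853}{2000} e_{2} + \frac{15241}{6160} e_{3}


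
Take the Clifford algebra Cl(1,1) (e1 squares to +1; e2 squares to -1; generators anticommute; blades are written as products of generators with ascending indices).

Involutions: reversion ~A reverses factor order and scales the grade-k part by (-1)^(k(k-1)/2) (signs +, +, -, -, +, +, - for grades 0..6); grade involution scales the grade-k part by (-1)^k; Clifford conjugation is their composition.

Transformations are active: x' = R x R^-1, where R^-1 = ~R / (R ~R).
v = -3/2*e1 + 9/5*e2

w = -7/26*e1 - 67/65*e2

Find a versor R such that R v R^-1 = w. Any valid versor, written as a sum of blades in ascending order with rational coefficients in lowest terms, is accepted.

Take R = v + w = -23/13*e1 + 10/13*e2. Because q(v) = q(w) = -99/100, conjugation by R sends v exactly to w.
Answer: -23/13*e1 + 10/13*e2


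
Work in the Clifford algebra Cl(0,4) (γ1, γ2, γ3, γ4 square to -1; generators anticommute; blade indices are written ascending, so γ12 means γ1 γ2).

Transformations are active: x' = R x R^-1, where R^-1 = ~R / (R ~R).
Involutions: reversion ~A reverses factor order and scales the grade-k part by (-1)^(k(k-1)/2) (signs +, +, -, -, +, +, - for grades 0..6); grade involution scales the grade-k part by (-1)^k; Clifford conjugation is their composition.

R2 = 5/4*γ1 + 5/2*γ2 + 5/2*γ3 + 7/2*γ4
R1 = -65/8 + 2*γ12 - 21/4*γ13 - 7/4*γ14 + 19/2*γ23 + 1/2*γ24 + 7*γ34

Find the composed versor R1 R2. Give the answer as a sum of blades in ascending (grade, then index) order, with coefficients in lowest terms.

Distribute over the terms of R2 (each basis-blade product reordered to ascending indices, repeated generators contracted through their squares):
R1 (5/4*γ1) = -325/32*γ1 + 5/2*γ2 - 105/16*γ3 - 35/16*γ4 + 95/8*γ123 + 5/8*γ124 + 35/4*γ134
R1 (5/2*γ2) = -5*γ1 - 325/16*γ2 + 95/4*γ3 + 5/4*γ4 + 105/8*γ123 + 35/8*γ124 + 35/2*γ234
R1 (5/2*γ3) = 105/8*γ1 - 95/4*γ2 - 325/16*γ3 + 35/2*γ4 + 5*γ123 + 35/8*γ134 - 5/4*γ234
R1 (7/2*γ4) = 49/8*γ1 - 7/4*γ2 - 49/2*γ3 - 455/16*γ4 + 7*γ124 - 147/8*γ134 + 133/4*γ234
Summing the partial products and collecting blades:
Answer: 131/32*γ1 - 693/16*γ2 - 221/8*γ3 - 95/8*γ4 + 30*γ123 + 12*γ124 - 21/4*γ134 + 99/2*γ234


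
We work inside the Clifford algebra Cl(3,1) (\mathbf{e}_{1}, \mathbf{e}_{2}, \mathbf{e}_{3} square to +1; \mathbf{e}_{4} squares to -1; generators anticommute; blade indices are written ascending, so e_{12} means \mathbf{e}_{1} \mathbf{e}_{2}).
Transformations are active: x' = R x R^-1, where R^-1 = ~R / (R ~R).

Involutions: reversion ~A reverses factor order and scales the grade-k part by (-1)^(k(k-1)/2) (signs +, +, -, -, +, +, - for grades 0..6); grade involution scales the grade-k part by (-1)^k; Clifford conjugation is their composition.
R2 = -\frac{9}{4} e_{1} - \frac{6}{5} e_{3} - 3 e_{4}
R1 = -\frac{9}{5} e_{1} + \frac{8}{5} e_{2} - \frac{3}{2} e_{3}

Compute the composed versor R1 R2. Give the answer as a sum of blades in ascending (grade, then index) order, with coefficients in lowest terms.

Distribute over the terms of R1 (each basis-blade product reordered to ascending indices, repeated generators contracted through their squares):
(-\frac{9}{5} e_{1}) R2 = \frac{81}{20} + \frac{54}{25} e_{13} + \frac{27}{5} e_{14}
(\frac{8}{5} e_{2}) R2 = \frac{18}{5} e_{12} - \frac{48}{25} e_{23} - \frac{24}{5} e_{24}
(-\frac{3}{2} e_{3}) R2 = \frac{9}{5} - \frac{27}{8} e_{13} + \frac{9}{2} e_{34}
Summing the partial products and collecting blades:
Answer: \frac{117}{20} + \frac{18}{5} e_{12} - \frac{243}{200} e_{13} + \frac{27}{5} e_{14} - \frac{48}{25} e_{23} - \frac{24}{5} e_{24} + \frac{9}{2} e_{34}


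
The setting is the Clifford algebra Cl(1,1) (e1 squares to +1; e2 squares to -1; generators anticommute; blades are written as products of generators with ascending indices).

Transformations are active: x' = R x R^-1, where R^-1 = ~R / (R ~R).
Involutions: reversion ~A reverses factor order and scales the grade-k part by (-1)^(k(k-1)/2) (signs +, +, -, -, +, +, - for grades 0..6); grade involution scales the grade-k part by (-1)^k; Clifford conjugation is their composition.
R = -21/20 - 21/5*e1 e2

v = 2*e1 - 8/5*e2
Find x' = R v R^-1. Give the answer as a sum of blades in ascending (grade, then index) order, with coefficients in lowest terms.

~R = -21/20 + 21/5*e1 e2, and R ~R = -1323/80, so R^-1 = ~R / (-1323/80).
R v = -441/50*e1 + 252/25*e2
Answer: -78/25*e1 + 72/25*e2


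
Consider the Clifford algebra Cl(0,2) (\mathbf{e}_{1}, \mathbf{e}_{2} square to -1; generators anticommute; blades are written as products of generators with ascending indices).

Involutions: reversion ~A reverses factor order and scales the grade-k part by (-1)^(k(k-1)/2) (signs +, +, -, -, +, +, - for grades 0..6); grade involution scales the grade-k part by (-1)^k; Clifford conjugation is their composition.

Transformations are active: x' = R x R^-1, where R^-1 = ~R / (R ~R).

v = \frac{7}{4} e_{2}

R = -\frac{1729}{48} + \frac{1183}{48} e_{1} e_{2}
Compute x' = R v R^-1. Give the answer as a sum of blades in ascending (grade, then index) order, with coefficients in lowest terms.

~R = -\frac{1729}{48} - \frac{1183}{48} e_{1} e_{2}, and R ~R = \frac{2194465}{1152}, so R^-1 = ~R / (\frac{2194465}{1152}).
R v = -\frac{8281}{192} e_{1} - \frac{12103}{192} e_{2}
Answer: \frac{1729}{1060} e_{1} + \frac{168}{265} e_{2}


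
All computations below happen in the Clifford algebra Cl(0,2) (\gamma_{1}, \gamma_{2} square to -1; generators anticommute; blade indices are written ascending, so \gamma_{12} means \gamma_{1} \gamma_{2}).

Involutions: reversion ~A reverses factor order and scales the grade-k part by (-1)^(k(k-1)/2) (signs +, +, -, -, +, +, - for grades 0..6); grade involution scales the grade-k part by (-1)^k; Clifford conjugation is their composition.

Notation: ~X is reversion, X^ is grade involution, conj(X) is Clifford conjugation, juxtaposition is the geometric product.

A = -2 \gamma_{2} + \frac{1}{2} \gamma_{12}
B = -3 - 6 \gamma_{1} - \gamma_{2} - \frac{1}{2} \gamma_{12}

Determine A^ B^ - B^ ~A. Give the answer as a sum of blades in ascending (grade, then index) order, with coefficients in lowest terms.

first term: -\frac{7}{4} - \frac{3}{2} \gamma_{1} - 3 \gamma_{2} - \frac{27}{2} \gamma_{12}
second term: \frac{7}{4} - \frac{3}{2} \gamma_{1} + 9 \gamma_{2} - \frac{21}{2} \gamma_{12}
Answer: -\frac{7}{2} - 12 \gamma_{2} - 3 \gamma_{12}


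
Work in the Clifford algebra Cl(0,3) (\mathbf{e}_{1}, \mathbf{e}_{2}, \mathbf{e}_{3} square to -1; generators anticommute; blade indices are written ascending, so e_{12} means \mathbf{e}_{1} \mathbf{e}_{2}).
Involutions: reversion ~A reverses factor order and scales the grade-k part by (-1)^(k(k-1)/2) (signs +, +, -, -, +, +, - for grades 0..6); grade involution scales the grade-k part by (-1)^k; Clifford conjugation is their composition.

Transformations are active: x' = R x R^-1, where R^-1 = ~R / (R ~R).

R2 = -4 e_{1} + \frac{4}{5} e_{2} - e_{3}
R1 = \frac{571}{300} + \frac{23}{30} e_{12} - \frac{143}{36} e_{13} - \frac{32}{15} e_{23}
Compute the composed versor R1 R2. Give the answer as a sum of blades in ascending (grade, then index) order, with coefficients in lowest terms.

Distribute over the terms of R2 (each basis-blade product reordered to ascending indices, repeated generators contracted through their squares):
R1 (-4 e_{1}) = -\frac{571}{75} e_{1} - \frac{46}{15} e_{2} + \frac{143}{9} e_{3} + \frac{128}{15} e_{123}
R1 (\frac{4}{5} e_{2}) = -\frac{46}{75} e_{1} + \frac{571}{375} e_{2} - \frac{128}{75} e_{3} + \frac{143}{45} e_{123}
R1 (-e_{3}) = -\frac{143}{36} e_{1} - \frac{32}{15} e_{2} - \frac{571}{300} e_{3} - \frac{23}{30} e_{123}
Summing the partial products and collecting blades:
Answer: -\frac{10979}{900} e_{1} - \frac{1379}{375} e_{2} + \frac{11051}{900} e_{3} + \frac{197}{18} e_{123}


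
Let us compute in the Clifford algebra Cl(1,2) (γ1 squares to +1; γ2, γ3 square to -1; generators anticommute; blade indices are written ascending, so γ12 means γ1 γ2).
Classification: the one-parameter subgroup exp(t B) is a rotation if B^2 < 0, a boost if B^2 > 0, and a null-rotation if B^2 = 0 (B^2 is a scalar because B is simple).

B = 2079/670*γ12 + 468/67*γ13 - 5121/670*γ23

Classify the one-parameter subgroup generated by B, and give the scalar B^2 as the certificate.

B^2 term by term: the squares give (2079/670)^2*(γ12)^2 + (468/67)^2*(γ13)^2 + (-5121/670)^2*(γ23)^2 = 4322241/448900*(+1) + 219024/4489*(+1) + 26224641/448900*(-1) = 0 (each basis 2-blade squares to minus the product of its generators' squares); cross terms between blades sharing an index anticommute and cancel. So B^2 = 0.
Answer: null-rotation, certificate B^2 = 0. No conjugation can change B^2 = 0; the sign gives the class.


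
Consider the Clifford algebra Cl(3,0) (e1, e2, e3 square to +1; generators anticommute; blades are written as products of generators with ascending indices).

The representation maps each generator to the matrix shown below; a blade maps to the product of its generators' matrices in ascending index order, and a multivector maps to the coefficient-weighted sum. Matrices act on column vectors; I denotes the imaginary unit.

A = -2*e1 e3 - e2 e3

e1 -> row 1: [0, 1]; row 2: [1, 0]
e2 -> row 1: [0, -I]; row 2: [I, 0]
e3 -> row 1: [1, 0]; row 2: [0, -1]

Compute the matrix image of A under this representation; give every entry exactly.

Bivector images (products of the table entries): rho(e1 e3) = rho(e1)rho(e3) = row 1: [0, -1]; row 2: [1, 0]; rho(e2 e3) = rho(e2)rho(e3) = row 1: [0, I]; row 2: [I, 0].
M = (-2)*rho(e1 e3) + (-1)*rho(e2 e3), summed entrywise:
Answer: row 1: [0, 2 - I]; row 2: [-2 - I, 0]


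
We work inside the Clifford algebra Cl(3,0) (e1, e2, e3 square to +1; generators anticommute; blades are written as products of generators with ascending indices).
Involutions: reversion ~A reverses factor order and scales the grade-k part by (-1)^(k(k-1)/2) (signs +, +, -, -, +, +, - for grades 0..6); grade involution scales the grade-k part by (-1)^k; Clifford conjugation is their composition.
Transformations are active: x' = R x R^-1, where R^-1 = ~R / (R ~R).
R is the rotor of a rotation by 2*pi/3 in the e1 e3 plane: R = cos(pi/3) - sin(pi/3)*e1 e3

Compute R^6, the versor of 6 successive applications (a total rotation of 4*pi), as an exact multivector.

Because a rotor carries half the rotation angle, composing 6 copies of this e1 e3-plane rotor multiplies the phase: 6*(pi/3) = 2*pi, hence R^6 = cos(2*pi) - sin(2*pi)*e1 e3.
cos(2*pi) = 1 and sin(2*pi) = 0, so R^6 = 1. The total rotation 4*pi is 2 full turns, so every vector returns to itself, yet the rotor is +1, back on the identity sheet (an even number of 2*pi turns).
Answer: 1


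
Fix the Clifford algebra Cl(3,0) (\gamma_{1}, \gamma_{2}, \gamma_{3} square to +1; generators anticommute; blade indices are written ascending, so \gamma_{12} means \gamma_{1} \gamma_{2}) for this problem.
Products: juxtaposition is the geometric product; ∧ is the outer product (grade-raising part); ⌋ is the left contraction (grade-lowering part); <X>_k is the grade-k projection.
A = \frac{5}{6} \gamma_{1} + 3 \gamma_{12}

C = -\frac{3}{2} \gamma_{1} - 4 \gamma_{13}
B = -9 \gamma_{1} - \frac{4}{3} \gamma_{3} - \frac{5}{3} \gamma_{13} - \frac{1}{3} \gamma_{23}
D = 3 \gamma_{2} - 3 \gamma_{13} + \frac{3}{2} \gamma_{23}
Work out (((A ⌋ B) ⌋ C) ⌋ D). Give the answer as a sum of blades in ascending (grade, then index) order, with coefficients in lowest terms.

step 1: -\frac{15}{2} - \frac{25}{18} \gamma_{3}
step 2: \frac{205}{36} \gamma_{1} + 30 \gamma_{13}
step 3: 90 - \frac{205}{12} \gamma_{3}
Answer: 90 - \frac{205}{12} \gamma_{3}


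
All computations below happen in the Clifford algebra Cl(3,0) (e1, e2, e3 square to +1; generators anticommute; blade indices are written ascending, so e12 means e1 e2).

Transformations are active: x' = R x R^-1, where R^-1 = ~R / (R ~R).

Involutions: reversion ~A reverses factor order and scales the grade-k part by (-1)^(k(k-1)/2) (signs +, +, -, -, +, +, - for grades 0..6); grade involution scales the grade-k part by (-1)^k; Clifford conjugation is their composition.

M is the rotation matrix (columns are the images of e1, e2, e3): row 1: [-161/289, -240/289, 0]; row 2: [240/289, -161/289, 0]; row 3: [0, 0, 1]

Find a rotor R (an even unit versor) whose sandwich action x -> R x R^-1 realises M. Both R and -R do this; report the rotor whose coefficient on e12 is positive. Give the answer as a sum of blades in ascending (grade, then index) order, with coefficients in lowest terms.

Method: write R = a + b12*e12 + b13*e13 + b23*e23 with a^2 + b12^2 + b13^2 + b23^2 = 1 (so R^-1 = ~R). Expanding the columns R e_j ~R gives tr M = 4a^2 - 1 and, from the antisymmetric part, M21 - M12 = -4a*b12, M13 - M31 = 4a*b13, M32 - M23 = -4a*b23.
Here tr M = -33/289, so a^2 = (1 + tr M)/4 = 64/289 and a = ±8/17. Taking a = 8/17: M21 - M12 = 480/289, M13 - M31 = 0, M32 - M23 = 0, giving b12 = -15/17, b13 = 0, b23 = 0, i.e. R = 8/17 - 15/17*e12.
Its e12 coefficient is negative, so report the other preimage -R.
Answer: -8/17 + 15/17*e12. Recall the cover is two-to-one: with M of trace -33/289, both preimages act alike, and the stated e12 sign chooses the sheet.


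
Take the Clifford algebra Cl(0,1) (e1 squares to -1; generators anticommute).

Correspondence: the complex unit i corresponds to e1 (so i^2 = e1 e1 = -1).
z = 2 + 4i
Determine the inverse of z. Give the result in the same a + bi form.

In blades: z = 2 + 4*e1.
With qbar = 2 - 4*e1 (scalar fixed, mapped units negated), z qbar = 20 (the sum of squared coefficients), so z^-1 = qbar / (20) = 1/10 - 1/5*e1; translating back:
Answer: 1/10 - 1/5*i


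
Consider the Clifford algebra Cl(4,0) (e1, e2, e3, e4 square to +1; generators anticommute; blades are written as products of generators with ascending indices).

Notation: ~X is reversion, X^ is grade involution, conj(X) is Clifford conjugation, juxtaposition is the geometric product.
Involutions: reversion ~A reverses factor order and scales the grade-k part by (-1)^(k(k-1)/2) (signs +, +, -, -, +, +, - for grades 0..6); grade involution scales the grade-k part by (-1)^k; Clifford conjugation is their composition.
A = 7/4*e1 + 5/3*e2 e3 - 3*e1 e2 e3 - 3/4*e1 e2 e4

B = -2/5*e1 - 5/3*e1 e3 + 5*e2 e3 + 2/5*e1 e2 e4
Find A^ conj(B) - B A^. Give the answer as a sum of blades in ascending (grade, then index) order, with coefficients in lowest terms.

first term: 22/3 + 15*e1 + 5*e2 - 35/12*e3 + 25/9*e1 e2 + 6/5*e2 e3 - 2/5*e2 e4 - 6/5*e3 e4 + 113/12*e1 e2 e3 - 53/12*e1 e3 e4 - 5/4*e2 e3 e4
second term: -119/15 - 15*e1 - 5*e2 - 35/12*e3 + 25/9*e1 e2 - 6/5*e2 e3 - e2 e4 + 6/5*e3 e4 - 113/12*e1 e2 e3 - 37/12*e1 e3 e4 - 5/4*e2 e3 e4
Answer: 229/15 + 30*e1 + 10*e2 + 12/5*e2 e3 + 3/5*e2 e4 - 12/5*e3 e4 + 113/6*e1 e2 e3 - 4/3*e1 e3 e4
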